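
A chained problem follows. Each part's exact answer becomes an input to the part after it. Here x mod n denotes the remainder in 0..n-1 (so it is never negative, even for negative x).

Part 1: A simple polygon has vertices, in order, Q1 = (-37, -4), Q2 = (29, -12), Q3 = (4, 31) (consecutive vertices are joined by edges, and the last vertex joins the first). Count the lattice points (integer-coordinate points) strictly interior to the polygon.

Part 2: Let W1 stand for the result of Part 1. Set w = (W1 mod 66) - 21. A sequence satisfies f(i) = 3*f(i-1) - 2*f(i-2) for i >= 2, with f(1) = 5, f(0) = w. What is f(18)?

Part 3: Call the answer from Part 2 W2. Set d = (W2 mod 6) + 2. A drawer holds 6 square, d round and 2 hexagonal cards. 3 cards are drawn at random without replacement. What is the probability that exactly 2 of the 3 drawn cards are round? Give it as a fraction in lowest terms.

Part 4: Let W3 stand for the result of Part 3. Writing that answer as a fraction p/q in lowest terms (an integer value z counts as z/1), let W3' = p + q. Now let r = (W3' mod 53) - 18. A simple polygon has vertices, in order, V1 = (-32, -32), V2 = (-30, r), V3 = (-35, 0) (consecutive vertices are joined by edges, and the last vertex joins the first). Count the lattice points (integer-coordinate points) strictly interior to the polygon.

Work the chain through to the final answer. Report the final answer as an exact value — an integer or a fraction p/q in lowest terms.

67

Part 1: cross terms: (-37*-12 - 29*-4)=560, (29*31 - 4*-12)=947, (4*-4 - -37*31)=1131; twice the area = |2638| = 2638; area = 1319; boundary points = 2 + 1 + 1 = 4; strictly interior points = area - boundary/2 + 1 = 1318; answer 1318
Part 2: W1 = 1318; w = 43; f(2) = 3*(5) - 2*(43) = -71; iterating: f(2)=-71, f(3)=-223, f(4)=-527, f(5)=-1135, f(6)=-2351, f(7)=-4783, f(8)=-9647, f(9)=-19375, f(10)=-38831, f(11)=-77743, f(12)=-155567, f(13)=-311215, f(14)=-622511, f(15)=-1245103, f(16)=-2490287, f(17)=-4980655, f(18)=-9961391; answer -9961391
Part 3: W2 = -9961391; d = 3; total draws C(11,3) = 165; favorable C(3,2)*C(8,1) = 24; P = 8/55; answer 8/55
Part 4: W3 = 8/55; threaded value p + q = 63; r = -8; cross terms: (-32*-8 - -30*-32)=-704, (-30*0 - -35*-8)=-280, (-35*-32 - -32*0)=1120; twice the area = |136| = 136; area = 68; boundary points = 2 + 1 + 1 = 4; strictly interior points = area - boundary/2 + 1 = 67; answer 67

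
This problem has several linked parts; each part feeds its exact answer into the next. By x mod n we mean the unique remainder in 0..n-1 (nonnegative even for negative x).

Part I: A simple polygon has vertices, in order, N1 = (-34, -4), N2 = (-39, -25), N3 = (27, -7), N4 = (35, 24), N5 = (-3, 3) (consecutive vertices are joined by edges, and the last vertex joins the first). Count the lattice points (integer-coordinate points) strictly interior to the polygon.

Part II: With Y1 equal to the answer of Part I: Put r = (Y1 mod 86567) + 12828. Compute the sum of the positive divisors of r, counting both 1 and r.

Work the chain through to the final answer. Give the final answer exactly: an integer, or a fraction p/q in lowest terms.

14880

Part I: cross terms: (-34*-25 - -39*-4)=694, (-39*-7 - 27*-25)=948, (27*24 - 35*-7)=893, (35*3 - -3*24)=177, (-3*-4 - -34*3)=114; twice the area = |2826| = 2826; area = 1413; boundary points = 1 + 6 + 1 + 1 + 1 = 10; strictly interior points = area - boundary/2 + 1 = 1409; answer 1409
Part II: Y1 = 1409; r = 14237; 14237 = 23 * 619; sigma = (1 + 23) * (1 + 619) = 24 * 620 = 14880; answer 14880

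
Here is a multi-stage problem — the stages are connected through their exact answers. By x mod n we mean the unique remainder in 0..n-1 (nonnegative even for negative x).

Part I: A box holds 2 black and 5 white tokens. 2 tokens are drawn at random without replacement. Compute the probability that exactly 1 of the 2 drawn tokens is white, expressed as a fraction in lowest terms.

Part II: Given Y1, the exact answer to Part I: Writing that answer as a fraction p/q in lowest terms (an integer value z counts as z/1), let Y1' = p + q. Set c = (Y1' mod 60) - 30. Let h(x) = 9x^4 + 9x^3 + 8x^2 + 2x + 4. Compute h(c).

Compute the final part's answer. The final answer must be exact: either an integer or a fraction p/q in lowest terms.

Part I: total draws C(7,2) = 21; favorable C(5,1)*C(2,1) = 10; P = 10/21; answer 10/21
Part II: Y1 = 10/21; threaded value p + q = 31; c = 1; 9*(1)^4 + 9*(1)^3 + 8*(1)^2 + 2*(1)^1 + 4 = (9) + (9) + (8) + (2) + (4) = 32; answer 32

32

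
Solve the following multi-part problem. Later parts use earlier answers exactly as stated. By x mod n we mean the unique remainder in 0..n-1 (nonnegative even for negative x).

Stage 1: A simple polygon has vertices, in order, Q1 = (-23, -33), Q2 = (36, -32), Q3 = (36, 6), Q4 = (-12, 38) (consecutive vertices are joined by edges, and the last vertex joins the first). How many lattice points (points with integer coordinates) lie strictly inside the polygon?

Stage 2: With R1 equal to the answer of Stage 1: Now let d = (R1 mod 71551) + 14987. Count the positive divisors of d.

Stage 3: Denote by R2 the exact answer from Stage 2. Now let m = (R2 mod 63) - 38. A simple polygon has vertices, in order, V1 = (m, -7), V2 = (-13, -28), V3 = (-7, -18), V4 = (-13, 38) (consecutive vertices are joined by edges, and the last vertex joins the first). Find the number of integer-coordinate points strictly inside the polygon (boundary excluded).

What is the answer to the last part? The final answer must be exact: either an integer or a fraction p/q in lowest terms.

Stage 1: cross terms: (-23*-32 - 36*-33)=1924, (36*6 - 36*-32)=1368, (36*38 - -12*6)=1440, (-12*-33 - -23*38)=1270; twice the area = |6002| = 6002; area = 3001; boundary points = 1 + 38 + 16 + 1 = 56; strictly interior points = area - boundary/2 + 1 = 2974; answer 2974
Stage 2: R1 = 2974; d = 17961; 17961 = 3 * 5987; number of divisors = (1+1) * (1+1) = 4; answer 4
Stage 3: R2 = 4; m = -34; cross terms: (-34*-28 - -13*-7)=861, (-13*-18 - -7*-28)=38, (-7*38 - -13*-18)=-500, (-13*-7 - -34*38)=1383; twice the area = |1782| = 1782; area = 891; boundary points = 21 + 2 + 2 + 3 = 28; strictly interior points = area - boundary/2 + 1 = 878; answer 878

878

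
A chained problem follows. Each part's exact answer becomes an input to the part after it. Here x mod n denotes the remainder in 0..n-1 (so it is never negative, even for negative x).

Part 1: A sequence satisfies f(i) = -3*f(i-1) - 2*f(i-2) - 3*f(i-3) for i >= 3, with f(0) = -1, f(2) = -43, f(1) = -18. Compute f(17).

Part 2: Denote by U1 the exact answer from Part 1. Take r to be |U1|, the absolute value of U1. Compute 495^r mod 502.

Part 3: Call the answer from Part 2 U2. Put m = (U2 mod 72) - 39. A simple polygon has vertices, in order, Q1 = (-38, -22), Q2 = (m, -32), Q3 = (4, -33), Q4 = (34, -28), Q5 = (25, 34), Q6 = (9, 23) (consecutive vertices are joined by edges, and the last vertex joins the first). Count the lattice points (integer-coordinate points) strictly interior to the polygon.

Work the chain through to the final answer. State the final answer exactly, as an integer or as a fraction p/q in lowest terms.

Part 1: f(3) = -3*(-43) - 2*(-18) - 3*(-1) = 168; iterating: f(3)=168, f(4)=-364, f(5)=885, f(6)=-2431, f(7)=6615, f(8)=-17638, f(9)=46977, f(10)=-125500, f(11)=335460, f(12)=-896311, f(13)=2394513, f(14)=-6397297, f(15)=17091798, f(16)=-45664339, f(17)=122001312; answer 122001312
Part 2: U1 = 122001312; r = 122001312; squarings mod 502: 495^1=495, 495^2=49, 495^4=393, 495^8=335, 495^16=279, 495^32=31, 495^64=459, 495^128=343, 495^256=181, 495^512=131, 495^1024=93, 495^2048=115, 495^4096=173, 495^8192=311, 495^16384=337, 495^32768=117, 495^65536=135, 495^131072=153, 495^262144=317, 495^524288=89, 495^1048576=391, 495^2097152=273, 495^4194304=233, 495^8388608=73, 495^16777216=309, 495^33554432=101, 495^67108864=161; 495^122001312 = 495^32 * 495^128 * 495^256 * 495^512 * 495^1024 * 495^4096 * 495^32768 * 495^65536 * 495^262144 * 495^4194304 * 495^16777216 * 495^33554432 * 495^67108864 = 245 (mod 502); answer 245
Part 3: U2 = 245; m = -10; cross terms: (-38*-32 - -10*-22)=996, (-10*-33 - 4*-32)=458, (4*-28 - 34*-33)=1010, (34*34 - 25*-28)=1856, (25*23 - 9*34)=269, (9*-22 - -38*23)=676; twice the area = |5265| = 5265; area = 5265/2; boundary points = 2 + 1 + 5 + 1 + 1 + 1 = 11; strictly interior points = area - boundary/2 + 1 = 2628; answer 2628

2628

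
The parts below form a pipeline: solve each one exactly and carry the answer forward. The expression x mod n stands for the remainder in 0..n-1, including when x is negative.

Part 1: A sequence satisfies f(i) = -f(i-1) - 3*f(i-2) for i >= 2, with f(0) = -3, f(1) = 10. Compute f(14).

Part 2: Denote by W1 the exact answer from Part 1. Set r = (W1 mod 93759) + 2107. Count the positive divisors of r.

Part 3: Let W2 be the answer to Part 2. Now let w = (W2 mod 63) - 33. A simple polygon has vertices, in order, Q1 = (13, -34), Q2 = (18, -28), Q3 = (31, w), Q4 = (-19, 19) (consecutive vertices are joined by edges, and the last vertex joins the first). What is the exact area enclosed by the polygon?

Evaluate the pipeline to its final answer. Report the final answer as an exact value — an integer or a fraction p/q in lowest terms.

1475/2

Part 1: f(2) = -1*(10) - 3*(-3) = -1; iterating: f(2)=-1, f(3)=-29, f(4)=32, f(5)=55, f(6)=-151, f(7)=-14, f(8)=467, f(9)=-425, f(10)=-976, f(11)=2251, f(12)=677, f(13)=-7430, f(14)=5399; answer 5399
Part 2: W1 = 5399; r = 7506; 7506 = 2 * 3^3 * 139; number of divisors = (1+1) * (3+1) * (1+1) = 16; answer 16
Part 3: W2 = 16; w = -17; cross terms: (13*-28 - 18*-34)=248, (18*-17 - 31*-28)=562, (31*19 - -19*-17)=266, (-19*-34 - 13*19)=399; twice the area = |1475| = 1475; area = 1475/2; answer 1475/2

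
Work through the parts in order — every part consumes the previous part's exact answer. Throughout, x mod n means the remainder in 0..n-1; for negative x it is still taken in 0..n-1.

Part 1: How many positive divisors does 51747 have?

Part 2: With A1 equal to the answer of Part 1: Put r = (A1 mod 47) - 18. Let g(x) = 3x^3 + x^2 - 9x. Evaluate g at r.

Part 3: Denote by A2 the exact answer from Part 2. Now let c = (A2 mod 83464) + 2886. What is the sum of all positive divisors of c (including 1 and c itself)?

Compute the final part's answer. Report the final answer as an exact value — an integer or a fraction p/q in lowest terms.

175476

Part 1: 51747 = 3 * 47 * 367; number of divisors = (1+1) * (1+1) * (1+1) = 8; answer 8
Part 2: A1 = 8; r = -10; 3*(-10)^3 + 1*(-10)^2 - 9*(-10)^1 = (-3000) + (100) + (90) = -2810; answer -2810
Part 3: A2 = -2810; c = 83540; 83540 = 2^2 * 5 * 4177; sigma = (1 + 2 + 4) * (1 + 5) * (1 + 4177) = 7 * 6 * 4178 = 175476; answer 175476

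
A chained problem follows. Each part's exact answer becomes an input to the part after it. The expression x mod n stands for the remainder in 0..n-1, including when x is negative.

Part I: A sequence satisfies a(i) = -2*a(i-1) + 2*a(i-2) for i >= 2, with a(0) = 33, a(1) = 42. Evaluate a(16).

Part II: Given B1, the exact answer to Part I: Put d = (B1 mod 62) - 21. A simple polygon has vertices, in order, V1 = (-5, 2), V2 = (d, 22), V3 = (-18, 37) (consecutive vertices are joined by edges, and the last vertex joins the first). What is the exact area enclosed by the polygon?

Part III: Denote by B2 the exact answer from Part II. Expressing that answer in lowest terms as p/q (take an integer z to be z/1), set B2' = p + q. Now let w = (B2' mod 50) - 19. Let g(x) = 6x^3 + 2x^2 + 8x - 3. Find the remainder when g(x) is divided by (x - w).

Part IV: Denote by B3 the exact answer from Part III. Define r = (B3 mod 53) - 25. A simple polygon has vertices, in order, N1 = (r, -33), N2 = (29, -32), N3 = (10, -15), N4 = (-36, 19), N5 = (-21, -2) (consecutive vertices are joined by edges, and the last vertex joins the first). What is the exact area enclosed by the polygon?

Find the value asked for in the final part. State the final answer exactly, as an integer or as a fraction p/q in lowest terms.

Part I: a(2) = -2*(42) + 2*(33) = -18; iterating: a(2)=-18, a(3)=120, a(4)=-276, a(5)=792, a(6)=-2136, a(7)=5856, a(8)=-15984, a(9)=43680, a(10)=-119328, a(11)=326016, a(12)=-890688, a(13)=2433408, a(14)=-6648192, a(15)=18163200, a(16)=-49622784; answer -49622784
Part II: B1 = -49622784; d = 11; cross terms: (-5*22 - 11*2)=-132, (11*37 - -18*22)=803, (-18*2 - -5*37)=149; twice the area = |820| = 820; area = 410; answer 410
Part III: B2 = 410; threaded value p + q = 411; w = -8; remainder = value at the root: 6*(-8)^3 + 2*(-8)^2 + 8*(-8)^1 - 3 = (-3072) + (128) + (-64) + (-3) = -3011; answer -3011
Part IV: B3 = -3011; r = -15; cross terms: (-15*-32 - 29*-33)=1437, (29*-15 - 10*-32)=-115, (10*19 - -36*-15)=-350, (-36*-2 - -21*19)=471, (-21*-33 - -15*-2)=663; twice the area = |2106| = 2106; area = 1053; answer 1053

1053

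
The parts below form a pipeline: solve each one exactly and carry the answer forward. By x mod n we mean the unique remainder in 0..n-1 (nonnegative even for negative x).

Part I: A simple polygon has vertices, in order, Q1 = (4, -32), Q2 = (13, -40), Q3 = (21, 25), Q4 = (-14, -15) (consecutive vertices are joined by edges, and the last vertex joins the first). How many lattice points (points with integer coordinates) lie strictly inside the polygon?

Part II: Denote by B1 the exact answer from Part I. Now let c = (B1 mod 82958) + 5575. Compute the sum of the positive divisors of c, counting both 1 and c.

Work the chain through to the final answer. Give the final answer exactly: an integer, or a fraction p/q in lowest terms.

10260

Part I: cross terms: (4*-40 - 13*-32)=256, (13*25 - 21*-40)=1165, (21*-15 - -14*25)=35, (-14*-32 - 4*-15)=508; twice the area = |1964| = 1964; area = 982; boundary points = 1 + 1 + 5 + 1 = 8; strictly interior points = area - boundary/2 + 1 = 979; answer 979
Part II: B1 = 979; c = 6554; 6554 = 2 * 29 * 113; sigma = (1 + 2) * (1 + 29) * (1 + 113) = 3 * 30 * 114 = 10260; answer 10260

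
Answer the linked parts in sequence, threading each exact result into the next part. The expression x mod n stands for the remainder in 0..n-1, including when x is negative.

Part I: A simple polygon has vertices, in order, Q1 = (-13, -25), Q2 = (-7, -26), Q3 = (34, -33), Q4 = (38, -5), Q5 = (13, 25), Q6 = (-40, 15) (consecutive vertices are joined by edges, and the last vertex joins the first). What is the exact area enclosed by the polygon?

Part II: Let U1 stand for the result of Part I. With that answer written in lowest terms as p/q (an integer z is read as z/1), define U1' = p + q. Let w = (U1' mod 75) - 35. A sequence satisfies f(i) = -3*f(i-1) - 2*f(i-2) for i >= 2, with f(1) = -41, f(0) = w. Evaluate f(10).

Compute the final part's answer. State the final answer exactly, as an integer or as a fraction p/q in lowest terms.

7195

Part I: cross terms: (-13*-26 - -7*-25)=163, (-7*-33 - 34*-26)=1115, (34*-5 - 38*-33)=1084, (38*25 - 13*-5)=1015, (13*15 - -40*25)=1195, (-40*-25 - -13*15)=1195; twice the area = |5767| = 5767; area = 5767/2; answer 5767/2
Part II: U1 = 5767/2; threaded value p + q = 5769; w = 34; f(2) = -3*(-41) - 2*(34) = 55; iterating: f(2)=55, f(3)=-83, f(4)=139, f(5)=-251, f(6)=475, f(7)=-923, f(8)=1819, f(9)=-3611, f(10)=7195; answer 7195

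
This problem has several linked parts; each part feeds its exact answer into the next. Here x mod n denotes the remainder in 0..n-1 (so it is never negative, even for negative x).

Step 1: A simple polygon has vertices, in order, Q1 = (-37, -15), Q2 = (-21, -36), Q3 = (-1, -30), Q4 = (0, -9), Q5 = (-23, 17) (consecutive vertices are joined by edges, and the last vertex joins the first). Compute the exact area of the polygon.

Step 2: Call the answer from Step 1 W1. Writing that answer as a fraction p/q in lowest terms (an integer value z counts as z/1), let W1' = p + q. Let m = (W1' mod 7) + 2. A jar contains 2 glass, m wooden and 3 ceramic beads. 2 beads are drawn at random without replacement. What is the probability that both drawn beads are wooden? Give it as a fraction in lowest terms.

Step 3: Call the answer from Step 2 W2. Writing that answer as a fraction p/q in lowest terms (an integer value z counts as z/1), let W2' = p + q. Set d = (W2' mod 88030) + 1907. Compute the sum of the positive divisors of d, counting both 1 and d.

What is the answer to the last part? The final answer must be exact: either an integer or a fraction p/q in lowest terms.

Step 1: cross terms: (-37*-36 - -21*-15)=1017, (-21*-30 - -1*-36)=594, (-1*-9 - 0*-30)=9, (0*17 - -23*-9)=-207, (-23*-15 - -37*17)=974; twice the area = |2387| = 2387; area = 2387/2; answer 2387/2
Step 2: W1 = 2387/2; threaded value p + q = 2389; m = 4; total draws C(9,2) = 36; favorable C(4,2) = 6; P = 1/6; answer 1/6
Step 3: W2 = 1/6; threaded value p + q = 7; d = 1914; 1914 = 2 * 3 * 11 * 29; sigma = (1 + 2) * (1 + 3) * (1 + 11) * (1 + 29) = 3 * 4 * 12 * 30 = 4320; answer 4320

4320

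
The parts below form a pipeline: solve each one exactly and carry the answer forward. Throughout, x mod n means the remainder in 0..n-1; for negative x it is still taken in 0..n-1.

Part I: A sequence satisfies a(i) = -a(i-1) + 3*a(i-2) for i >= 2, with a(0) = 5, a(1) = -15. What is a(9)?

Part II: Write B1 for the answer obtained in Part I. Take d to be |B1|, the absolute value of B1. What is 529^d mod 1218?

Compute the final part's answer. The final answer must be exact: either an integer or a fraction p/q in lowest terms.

Part I: a(2) = -1*(-15) + 3*(5) = 30; iterating: a(2)=30, a(3)=-75, a(4)=165, a(5)=-390, a(6)=885, a(7)=-2055, a(8)=4710, a(9)=-10875; answer -10875
Part II: B1 = -10875; d = 10875; squarings mod 1218: 529^1=529, 529^2=919, 529^4=487, 529^8=877, 529^16=571, 529^32=835, 529^64=529, 529^128=919, 529^256=487, 529^512=877, 529^1024=571, 529^2048=835, 529^4096=529, 529^8192=919; 529^10875 = 529^1 * 529^2 * 529^8 * 529^16 * 529^32 * 529^64 * 529^512 * 529^2048 * 529^8192 = 1009 (mod 1218); answer 1009

1009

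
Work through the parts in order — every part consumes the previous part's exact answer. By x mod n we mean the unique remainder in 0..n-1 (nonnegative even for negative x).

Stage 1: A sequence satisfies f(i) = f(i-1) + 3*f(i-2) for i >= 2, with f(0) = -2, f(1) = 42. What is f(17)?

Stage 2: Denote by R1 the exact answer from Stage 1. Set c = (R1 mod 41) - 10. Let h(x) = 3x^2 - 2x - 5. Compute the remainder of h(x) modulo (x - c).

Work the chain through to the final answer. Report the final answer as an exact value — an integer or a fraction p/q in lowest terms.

828

Stage 1: f(2) = 1*(42) + 3*(-2) = 36; iterating: f(2)=36, f(3)=162, f(4)=270, f(5)=756, f(6)=1566, f(7)=3834, f(8)=8532, f(9)=20034, f(10)=45630, f(11)=105732, f(12)=242622, f(13)=559818, f(14)=1287684, f(15)=2967138, f(16)=6830190, f(17)=15731604; answer 15731604
Stage 2: R1 = 15731604; c = 17; remainder = value at the root: 3*(17)^2 - 2*(17)^1 - 5 = (867) + (-34) + (-5) = 828; answer 828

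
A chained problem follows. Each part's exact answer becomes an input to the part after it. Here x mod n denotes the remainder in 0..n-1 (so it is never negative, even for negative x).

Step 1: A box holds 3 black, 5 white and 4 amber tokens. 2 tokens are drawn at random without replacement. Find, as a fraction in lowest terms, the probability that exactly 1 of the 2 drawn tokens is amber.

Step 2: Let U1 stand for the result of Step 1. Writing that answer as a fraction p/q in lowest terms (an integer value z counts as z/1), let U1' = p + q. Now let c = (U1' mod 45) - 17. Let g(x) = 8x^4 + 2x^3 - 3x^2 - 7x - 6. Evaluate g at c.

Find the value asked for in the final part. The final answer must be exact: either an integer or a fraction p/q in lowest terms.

Step 1: total draws C(12,2) = 66; favorable C(4,1)*C(8,1) = 32; P = 16/33; answer 16/33
Step 2: U1 = 16/33; threaded value p + q = 49; c = -13; 8*(-13)^4 + 2*(-13)^3 - 3*(-13)^2 - 7*(-13)^1 - 6 = (228488) + (-4394) + (-507) + (91) + (-6) = 223672; answer 223672

223672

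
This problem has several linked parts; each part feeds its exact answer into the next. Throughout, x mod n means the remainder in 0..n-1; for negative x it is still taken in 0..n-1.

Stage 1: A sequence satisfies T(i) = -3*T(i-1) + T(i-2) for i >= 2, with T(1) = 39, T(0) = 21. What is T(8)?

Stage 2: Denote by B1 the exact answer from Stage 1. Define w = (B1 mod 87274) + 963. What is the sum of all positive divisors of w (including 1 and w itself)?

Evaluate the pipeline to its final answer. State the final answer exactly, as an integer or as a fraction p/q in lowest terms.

Stage 1: T(2) = -3*(39) + 1*(21) = -96; iterating: T(2)=-96, T(3)=327, T(4)=-1077, T(5)=3558, T(6)=-11751, T(7)=38811, T(8)=-128184; answer -128184
Stage 2: B1 = -128184; w = 47327; 47327 = 7 * 6761; sigma = (1 + 7) * (1 + 6761) = 8 * 6762 = 54096; answer 54096

54096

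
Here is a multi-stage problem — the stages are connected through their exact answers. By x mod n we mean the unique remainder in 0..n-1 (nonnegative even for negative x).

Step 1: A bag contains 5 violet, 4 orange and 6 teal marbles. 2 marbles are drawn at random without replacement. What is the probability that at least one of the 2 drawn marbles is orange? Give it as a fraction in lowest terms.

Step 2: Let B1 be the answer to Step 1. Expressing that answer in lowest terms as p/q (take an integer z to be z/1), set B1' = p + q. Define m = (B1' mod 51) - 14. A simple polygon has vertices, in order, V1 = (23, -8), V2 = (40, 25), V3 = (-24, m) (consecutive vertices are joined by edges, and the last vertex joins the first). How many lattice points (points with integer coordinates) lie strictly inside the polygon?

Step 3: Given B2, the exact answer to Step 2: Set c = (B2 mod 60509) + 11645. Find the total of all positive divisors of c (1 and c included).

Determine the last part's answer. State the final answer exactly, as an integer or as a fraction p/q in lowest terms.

Step 1: total draws C(15,2) = 105; complement C(11,2) = 55; favorable 105 - 55 = 50; P = 10/21; answer 10/21
Step 2: B1 = 10/21; threaded value p + q = 31; m = 17; cross terms: (23*25 - 40*-8)=895, (40*17 - -24*25)=1280, (-24*-8 - 23*17)=-199; twice the area = |1976| = 1976; area = 988; boundary points = 1 + 8 + 1 = 10; strictly interior points = area - boundary/2 + 1 = 984; answer 984
Step 3: B2 = 984; c = 12629; 12629 = 73 * 173; sigma = (1 + 73) * (1 + 173) = 74 * 174 = 12876; answer 12876

12876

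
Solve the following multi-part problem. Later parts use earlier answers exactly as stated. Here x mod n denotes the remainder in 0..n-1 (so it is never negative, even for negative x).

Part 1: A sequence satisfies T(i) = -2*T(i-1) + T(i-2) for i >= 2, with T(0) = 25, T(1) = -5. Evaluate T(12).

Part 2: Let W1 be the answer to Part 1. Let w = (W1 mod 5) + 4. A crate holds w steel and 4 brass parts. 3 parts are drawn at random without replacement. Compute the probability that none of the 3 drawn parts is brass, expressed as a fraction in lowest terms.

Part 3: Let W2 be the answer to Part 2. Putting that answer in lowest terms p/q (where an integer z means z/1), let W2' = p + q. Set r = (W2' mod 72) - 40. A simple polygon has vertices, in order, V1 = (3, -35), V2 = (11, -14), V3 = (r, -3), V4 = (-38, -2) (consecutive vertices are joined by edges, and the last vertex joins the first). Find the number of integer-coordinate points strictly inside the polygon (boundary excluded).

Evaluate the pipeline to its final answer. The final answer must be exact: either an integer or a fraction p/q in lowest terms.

615

Part 1: T(2) = -2*(-5) + 1*(25) = 35; iterating: T(2)=35, T(3)=-75, T(4)=185, T(5)=-445, T(6)=1075, T(7)=-2595, T(8)=6265, T(9)=-15125, T(10)=36515, T(11)=-88155, T(12)=212825; answer 212825
Part 2: W1 = 212825; w = 4; total draws C(8,3) = 56; favorable C(4,3) = 4; P = 1/14; answer 1/14
Part 3: W2 = 1/14; threaded value p + q = 15; r = -25; cross terms: (3*-14 - 11*-35)=343, (11*-3 - -25*-14)=-383, (-25*-2 - -38*-3)=-64, (-38*-35 - 3*-2)=1336; twice the area = |1232| = 1232; area = 616; boundary points = 1 + 1 + 1 + 1 = 4; strictly interior points = area - boundary/2 + 1 = 615; answer 615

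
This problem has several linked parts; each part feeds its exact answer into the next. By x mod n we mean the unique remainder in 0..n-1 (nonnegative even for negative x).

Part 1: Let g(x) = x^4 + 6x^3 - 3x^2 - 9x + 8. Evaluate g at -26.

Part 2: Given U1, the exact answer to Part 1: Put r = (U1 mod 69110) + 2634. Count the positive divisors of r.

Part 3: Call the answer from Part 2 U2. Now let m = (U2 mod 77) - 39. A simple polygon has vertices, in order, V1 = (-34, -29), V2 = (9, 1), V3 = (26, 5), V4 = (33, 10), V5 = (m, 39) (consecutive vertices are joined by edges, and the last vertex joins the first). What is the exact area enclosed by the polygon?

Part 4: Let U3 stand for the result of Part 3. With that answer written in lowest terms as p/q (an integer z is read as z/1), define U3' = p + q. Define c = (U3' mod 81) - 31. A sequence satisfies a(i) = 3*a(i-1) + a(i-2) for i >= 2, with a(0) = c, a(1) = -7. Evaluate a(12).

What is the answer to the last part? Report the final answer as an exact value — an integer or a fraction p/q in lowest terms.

-2846517

Part 1: 1*(-26)^4 + 6*(-26)^3 - 3*(-26)^2 - 9*(-26)^1 + 8 = (456976) + (-105456) + (-2028) + (234) + (8) = 349734; answer 349734
Part 2: U1 = 349734; r = 6818; 6818 = 2 * 7 * 487; number of divisors = (1+1) * (1+1) * (1+1) = 8; answer 8
Part 3: U2 = 8; m = -31; cross terms: (-34*1 - 9*-29)=227, (9*5 - 26*1)=19, (26*10 - 33*5)=95, (33*39 - -31*10)=1597, (-31*-29 - -34*39)=2225; twice the area = |4163| = 4163; area = 4163/2; answer 4163/2
Part 4: U3 = 4163/2; threaded value p + q = 4165; c = 3; a(2) = 3*(-7) + 1*(3) = -18; iterating: a(2)=-18, a(3)=-61, a(4)=-201, a(5)=-664, a(6)=-2193, a(7)=-7243, a(8)=-23922, a(9)=-79009, a(10)=-260949, a(11)=-861856, a(12)=-2846517; answer -2846517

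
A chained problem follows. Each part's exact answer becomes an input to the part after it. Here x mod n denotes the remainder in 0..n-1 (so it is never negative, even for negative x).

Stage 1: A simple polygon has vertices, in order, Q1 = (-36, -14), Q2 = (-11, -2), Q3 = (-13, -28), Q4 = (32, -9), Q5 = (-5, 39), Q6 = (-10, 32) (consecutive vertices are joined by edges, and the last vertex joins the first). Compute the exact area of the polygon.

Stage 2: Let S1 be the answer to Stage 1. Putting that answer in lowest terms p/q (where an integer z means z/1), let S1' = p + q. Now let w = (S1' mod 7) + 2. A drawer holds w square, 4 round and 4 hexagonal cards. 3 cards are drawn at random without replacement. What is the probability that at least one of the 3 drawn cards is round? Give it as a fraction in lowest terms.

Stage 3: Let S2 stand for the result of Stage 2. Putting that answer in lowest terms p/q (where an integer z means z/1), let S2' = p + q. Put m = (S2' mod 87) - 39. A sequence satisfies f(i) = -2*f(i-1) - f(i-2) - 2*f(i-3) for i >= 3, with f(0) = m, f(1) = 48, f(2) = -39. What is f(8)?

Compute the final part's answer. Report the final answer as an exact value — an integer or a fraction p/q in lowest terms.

-377

Stage 1: cross terms: (-36*-2 - -11*-14)=-82, (-11*-28 - -13*-2)=282, (-13*-9 - 32*-28)=1013, (32*39 - -5*-9)=1203, (-5*32 - -10*39)=230, (-10*-14 - -36*32)=1292; twice the area = |3938| = 3938; area = 1969; answer 1969
Stage 2: S1 = 1969; threaded value p + q = 1970; w = 5; total draws C(13,3) = 286; complement C(9,3) = 84; favorable 286 - 84 = 202; P = 101/143; answer 101/143
Stage 3: S2 = 101/143; threaded value p + q = 244; m = 31; f(3) = -2*(-39) - 1*(48) - 2*(31) = -32; iterating: f(3)=-32, f(4)=7, f(5)=96, f(6)=-135, f(7)=160, f(8)=-377; answer -377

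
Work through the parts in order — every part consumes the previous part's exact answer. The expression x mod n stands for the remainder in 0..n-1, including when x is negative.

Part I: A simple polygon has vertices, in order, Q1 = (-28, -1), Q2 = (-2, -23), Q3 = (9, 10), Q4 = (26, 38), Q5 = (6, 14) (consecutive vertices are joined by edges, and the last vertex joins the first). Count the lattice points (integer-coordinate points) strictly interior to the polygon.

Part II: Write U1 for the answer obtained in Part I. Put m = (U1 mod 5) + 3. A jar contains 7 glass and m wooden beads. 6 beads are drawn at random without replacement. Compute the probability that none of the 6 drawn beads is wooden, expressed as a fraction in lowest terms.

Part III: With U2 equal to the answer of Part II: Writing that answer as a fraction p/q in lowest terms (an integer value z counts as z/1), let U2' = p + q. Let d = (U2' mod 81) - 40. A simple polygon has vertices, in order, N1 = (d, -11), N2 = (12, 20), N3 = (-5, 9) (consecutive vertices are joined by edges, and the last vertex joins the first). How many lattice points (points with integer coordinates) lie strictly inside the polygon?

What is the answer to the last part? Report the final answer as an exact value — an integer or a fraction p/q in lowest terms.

Part I: cross terms: (-28*-23 - -2*-1)=642, (-2*10 - 9*-23)=187, (9*38 - 26*10)=82, (26*14 - 6*38)=136, (6*-1 - -28*14)=386; twice the area = |1433| = 1433; area = 1433/2; boundary points = 2 + 11 + 1 + 4 + 1 = 19; strictly interior points = area - boundary/2 + 1 = 708; answer 708
Part II: U1 = 708; m = 6; total draws C(13,6) = 1716; favorable C(7,6) = 7; P = 7/1716; answer 7/1716
Part III: U2 = 7/1716; threaded value p + q = 1723; d = -18; cross terms: (-18*20 - 12*-11)=-228, (12*9 - -5*20)=208, (-5*-11 - -18*9)=217; twice the area = |197| = 197; area = 197/2; boundary points = 1 + 1 + 1 = 3; strictly interior points = area - boundary/2 + 1 = 98; answer 98

98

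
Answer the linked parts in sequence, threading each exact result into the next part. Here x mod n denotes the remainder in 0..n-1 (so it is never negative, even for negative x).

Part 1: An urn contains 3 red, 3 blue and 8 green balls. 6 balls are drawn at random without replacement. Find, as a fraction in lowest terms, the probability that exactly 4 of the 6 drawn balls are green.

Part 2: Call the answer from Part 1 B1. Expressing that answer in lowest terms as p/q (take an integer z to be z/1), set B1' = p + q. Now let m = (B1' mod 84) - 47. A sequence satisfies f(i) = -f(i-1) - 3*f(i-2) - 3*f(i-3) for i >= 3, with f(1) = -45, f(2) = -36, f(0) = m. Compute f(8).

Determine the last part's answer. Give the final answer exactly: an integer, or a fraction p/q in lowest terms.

Part 1: total draws C(14,6) = 3003; favorable C(8,4)*C(6,2) = 1050; P = 50/143; answer 50/143
Part 2: B1 = 50/143; threaded value p + q = 193; m = -22; f(3) = -1*(-36) - 3*(-45) - 3*(-22) = 237; iterating: f(3)=237, f(4)=6, f(5)=-609, f(6)=-120, f(7)=1929, f(8)=258; answer 258

258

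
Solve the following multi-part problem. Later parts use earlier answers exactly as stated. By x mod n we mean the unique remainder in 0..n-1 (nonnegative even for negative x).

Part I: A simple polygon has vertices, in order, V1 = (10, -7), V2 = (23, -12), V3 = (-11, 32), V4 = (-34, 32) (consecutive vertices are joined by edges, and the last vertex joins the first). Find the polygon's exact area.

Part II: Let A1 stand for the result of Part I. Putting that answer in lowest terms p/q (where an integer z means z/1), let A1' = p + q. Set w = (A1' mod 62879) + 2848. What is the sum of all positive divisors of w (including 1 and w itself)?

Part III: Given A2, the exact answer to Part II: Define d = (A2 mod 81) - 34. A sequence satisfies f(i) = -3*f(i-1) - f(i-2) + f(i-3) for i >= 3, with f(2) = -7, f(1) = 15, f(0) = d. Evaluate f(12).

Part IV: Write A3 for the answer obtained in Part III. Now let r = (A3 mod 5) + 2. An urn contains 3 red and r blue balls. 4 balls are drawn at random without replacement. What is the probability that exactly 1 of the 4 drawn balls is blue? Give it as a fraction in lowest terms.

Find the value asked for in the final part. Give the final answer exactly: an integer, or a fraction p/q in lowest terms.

1/14

Part I: cross terms: (10*-12 - 23*-7)=41, (23*32 - -11*-12)=604, (-11*32 - -34*32)=736, (-34*-7 - 10*32)=-82; twice the area = |1299| = 1299; area = 1299/2; answer 1299/2
Part II: A1 = 1299/2; threaded value p + q = 1301; w = 4149; 4149 = 3^2 * 461; sigma = (1 + 3 + 9) * (1 + 461) = 13 * 462 = 6006; answer 6006
Part III: A2 = 6006; d = -22; f(3) = -3*(-7) - 1*(15) + 1*(-22) = -16; iterating: f(3)=-16, f(4)=70, f(5)=-201, f(6)=517, f(7)=-1280, f(8)=3122, f(9)=-7569, f(10)=18305, f(11)=-44224, f(12)=106798; answer 106798
Part IV: A3 = 106798; r = 5; total draws C(8,4) = 70; favorable C(5,1)*C(3,3) = 5; P = 1/14; answer 1/14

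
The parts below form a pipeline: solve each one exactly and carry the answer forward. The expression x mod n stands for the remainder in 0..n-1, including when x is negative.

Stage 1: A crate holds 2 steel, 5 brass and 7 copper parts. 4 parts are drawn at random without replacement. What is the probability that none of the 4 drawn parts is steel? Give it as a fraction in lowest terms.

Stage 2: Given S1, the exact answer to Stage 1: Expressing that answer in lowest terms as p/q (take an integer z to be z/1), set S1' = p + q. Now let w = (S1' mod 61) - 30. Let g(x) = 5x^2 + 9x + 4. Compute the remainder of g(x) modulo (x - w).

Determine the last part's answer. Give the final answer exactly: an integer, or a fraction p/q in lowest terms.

Stage 1: total draws C(14,4) = 1001; favorable C(12,4) = 495; P = 45/91; answer 45/91
Stage 2: S1 = 45/91; threaded value p + q = 136; w = -16; remainder = value at the root: 5*(-16)^2 + 9*(-16)^1 + 4 = (1280) + (-144) + (4) = 1140; answer 1140

1140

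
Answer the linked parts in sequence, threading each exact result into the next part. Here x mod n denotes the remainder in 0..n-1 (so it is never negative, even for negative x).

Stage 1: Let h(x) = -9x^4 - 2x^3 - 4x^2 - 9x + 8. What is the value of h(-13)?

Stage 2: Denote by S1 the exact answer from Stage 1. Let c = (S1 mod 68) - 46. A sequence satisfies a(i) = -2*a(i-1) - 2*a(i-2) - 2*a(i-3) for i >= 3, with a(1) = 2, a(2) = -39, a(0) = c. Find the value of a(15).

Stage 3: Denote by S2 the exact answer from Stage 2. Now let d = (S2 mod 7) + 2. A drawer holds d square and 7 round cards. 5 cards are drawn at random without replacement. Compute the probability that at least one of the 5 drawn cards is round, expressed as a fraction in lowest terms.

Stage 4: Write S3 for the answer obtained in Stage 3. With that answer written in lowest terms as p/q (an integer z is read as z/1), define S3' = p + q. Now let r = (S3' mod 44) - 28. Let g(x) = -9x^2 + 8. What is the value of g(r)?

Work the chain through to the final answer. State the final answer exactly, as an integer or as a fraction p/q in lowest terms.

Stage 1: -9*(-13)^4 - 2*(-13)^3 - 4*(-13)^2 - 9*(-13)^1 + 8 = (-257049) + (4394) + (-676) + (117) + (8) = -253206; answer -253206
Stage 2: S1 = -253206; c = -20; a(3) = -2*(-39) - 2*(2) - 2*(-20) = 114; iterating: a(3)=114, a(4)=-154, a(5)=158, a(6)=-236, a(7)=464, a(8)=-772, a(9)=1088, a(10)=-1560, a(11)=2488, a(12)=-4032, a(13)=6208, a(14)=-9328, a(15)=14304; answer 14304
Stage 3: S2 = 14304; d = 5; total draws C(12,5) = 792; complement C(5,5) = 1; favorable 792 - 1 = 791; P = 791/792; answer 791/792
Stage 4: S3 = 791/792; threaded value p + q = 1583; r = 15; -9*(15)^2 + 8 = (-2025) + (8) = -2017; answer -2017

-2017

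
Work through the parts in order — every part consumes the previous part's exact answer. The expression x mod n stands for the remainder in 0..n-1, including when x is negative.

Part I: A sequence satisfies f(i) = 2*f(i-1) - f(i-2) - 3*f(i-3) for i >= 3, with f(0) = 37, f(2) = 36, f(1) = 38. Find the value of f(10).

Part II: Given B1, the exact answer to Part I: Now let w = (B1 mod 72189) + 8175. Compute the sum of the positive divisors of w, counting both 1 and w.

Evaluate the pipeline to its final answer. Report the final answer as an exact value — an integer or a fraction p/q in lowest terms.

36252

Part I: f(3) = 2*(36) - 1*(38) - 3*(37) = -77; iterating: f(3)=-77, f(4)=-304, f(5)=-639, f(6)=-743, f(7)=65, f(8)=2790, f(9)=7744, f(10)=12503; answer 12503
Part II: B1 = 12503; w = 20678; 20678 = 2 * 7^2 * 211; sigma = (1 + 2) * (1 + 7 + 49) * (1 + 211) = 3 * 57 * 212 = 36252; answer 36252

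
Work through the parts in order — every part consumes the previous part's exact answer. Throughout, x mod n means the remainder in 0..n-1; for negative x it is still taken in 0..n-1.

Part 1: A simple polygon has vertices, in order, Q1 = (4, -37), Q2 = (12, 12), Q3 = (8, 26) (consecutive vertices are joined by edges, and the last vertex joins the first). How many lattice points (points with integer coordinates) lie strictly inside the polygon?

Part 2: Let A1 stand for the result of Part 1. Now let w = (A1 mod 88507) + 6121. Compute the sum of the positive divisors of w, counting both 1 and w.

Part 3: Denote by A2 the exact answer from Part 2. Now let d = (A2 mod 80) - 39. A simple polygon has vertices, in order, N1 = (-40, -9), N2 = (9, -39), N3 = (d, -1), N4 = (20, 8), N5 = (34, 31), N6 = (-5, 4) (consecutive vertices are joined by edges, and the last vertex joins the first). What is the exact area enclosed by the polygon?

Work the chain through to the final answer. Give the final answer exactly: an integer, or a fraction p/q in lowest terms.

3201/2

Part 1: cross terms: (4*12 - 12*-37)=492, (12*26 - 8*12)=216, (8*-37 - 4*26)=-400; twice the area = |308| = 308; area = 154; boundary points = 1 + 2 + 1 = 4; strictly interior points = area - boundary/2 + 1 = 153; answer 153
Part 2: A1 = 153; w = 6274; 6274 = 2 * 3137; sigma = (1 + 2) * (1 + 3137) = 3 * 3138 = 9414; answer 9414
Part 3: A2 = 9414; d = 15; cross terms: (-40*-39 - 9*-9)=1641, (9*-1 - 15*-39)=576, (15*8 - 20*-1)=140, (20*31 - 34*8)=348, (34*4 - -5*31)=291, (-5*-9 - -40*4)=205; twice the area = |3201| = 3201; area = 3201/2; answer 3201/2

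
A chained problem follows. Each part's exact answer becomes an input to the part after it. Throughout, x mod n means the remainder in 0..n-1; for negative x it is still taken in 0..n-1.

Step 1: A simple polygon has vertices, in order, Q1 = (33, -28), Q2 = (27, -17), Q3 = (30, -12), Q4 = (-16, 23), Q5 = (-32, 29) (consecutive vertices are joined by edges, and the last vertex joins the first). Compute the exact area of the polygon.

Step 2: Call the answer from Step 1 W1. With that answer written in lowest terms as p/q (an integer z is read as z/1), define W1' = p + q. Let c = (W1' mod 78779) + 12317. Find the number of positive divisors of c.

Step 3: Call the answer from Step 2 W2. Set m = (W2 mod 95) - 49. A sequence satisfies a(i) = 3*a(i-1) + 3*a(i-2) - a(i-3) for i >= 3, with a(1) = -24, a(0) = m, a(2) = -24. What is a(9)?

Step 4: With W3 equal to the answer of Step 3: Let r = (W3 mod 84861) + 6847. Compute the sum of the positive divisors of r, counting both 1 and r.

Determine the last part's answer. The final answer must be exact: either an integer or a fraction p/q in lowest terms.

Step 1: cross terms: (33*-17 - 27*-28)=195, (27*-12 - 30*-17)=186, (30*23 - -16*-12)=498, (-16*29 - -32*23)=272, (-32*-28 - 33*29)=-61; twice the area = |1090| = 1090; area = 545; answer 545
Step 2: W1 = 545; threaded value p + q = 546; c = 12863; 12863 = 19 * 677; number of divisors = (1+1) * (1+1) = 4; answer 4
Step 3: W2 = 4; m = -45; a(3) = 3*(-24) + 3*(-24) - 1*(-45) = -99; iterating: a(3)=-99, a(4)=-345, a(5)=-1308, a(6)=-4860, a(7)=-18159, a(8)=-67749, a(9)=-252864; answer -252864
Step 4: W3 = -252864; r = 8566; 8566 = 2 * 4283; sigma = (1 + 2) * (1 + 4283) = 3 * 4284 = 12852; answer 12852

12852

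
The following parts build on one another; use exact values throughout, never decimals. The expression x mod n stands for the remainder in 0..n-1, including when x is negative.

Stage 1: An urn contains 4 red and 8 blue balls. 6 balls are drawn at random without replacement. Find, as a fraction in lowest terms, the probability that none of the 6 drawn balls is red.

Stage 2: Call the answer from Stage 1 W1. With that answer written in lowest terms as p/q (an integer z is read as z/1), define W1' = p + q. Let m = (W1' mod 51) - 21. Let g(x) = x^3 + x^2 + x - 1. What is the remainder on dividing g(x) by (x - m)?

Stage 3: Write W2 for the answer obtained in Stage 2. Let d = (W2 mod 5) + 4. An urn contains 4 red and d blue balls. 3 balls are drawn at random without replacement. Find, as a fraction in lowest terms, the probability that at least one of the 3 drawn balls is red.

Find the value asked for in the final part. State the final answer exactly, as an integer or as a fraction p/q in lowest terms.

Stage 1: total draws C(12,6) = 924; favorable C(8,6) = 28; P = 1/33; answer 1/33
Stage 2: W1 = 1/33; threaded value p + q = 34; m = 13; remainder = value at the root: 1*(13)^3 + 1*(13)^2 + 1*(13)^1 - 1 = (2197) + (169) + (13) + (-1) = 2378; answer 2378
Stage 3: W2 = 2378; d = 7; total draws C(11,3) = 165; complement C(7,3) = 35; favorable 165 - 35 = 130; P = 26/33; answer 26/33

26/33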